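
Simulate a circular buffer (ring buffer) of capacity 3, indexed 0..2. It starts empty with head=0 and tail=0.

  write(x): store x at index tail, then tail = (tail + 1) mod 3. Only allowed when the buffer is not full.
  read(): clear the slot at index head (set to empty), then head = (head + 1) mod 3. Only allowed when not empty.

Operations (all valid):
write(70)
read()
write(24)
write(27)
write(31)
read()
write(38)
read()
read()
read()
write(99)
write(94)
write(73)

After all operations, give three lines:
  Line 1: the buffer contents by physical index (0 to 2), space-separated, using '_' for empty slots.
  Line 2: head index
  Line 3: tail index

Answer: 94 73 99
2
2

Derivation:
write(70): buf=[70 _ _], head=0, tail=1, size=1
read(): buf=[_ _ _], head=1, tail=1, size=0
write(24): buf=[_ 24 _], head=1, tail=2, size=1
write(27): buf=[_ 24 27], head=1, tail=0, size=2
write(31): buf=[31 24 27], head=1, tail=1, size=3
read(): buf=[31 _ 27], head=2, tail=1, size=2
write(38): buf=[31 38 27], head=2, tail=2, size=3
read(): buf=[31 38 _], head=0, tail=2, size=2
read(): buf=[_ 38 _], head=1, tail=2, size=1
read(): buf=[_ _ _], head=2, tail=2, size=0
write(99): buf=[_ _ 99], head=2, tail=0, size=1
write(94): buf=[94 _ 99], head=2, tail=1, size=2
write(73): buf=[94 73 99], head=2, tail=2, size=3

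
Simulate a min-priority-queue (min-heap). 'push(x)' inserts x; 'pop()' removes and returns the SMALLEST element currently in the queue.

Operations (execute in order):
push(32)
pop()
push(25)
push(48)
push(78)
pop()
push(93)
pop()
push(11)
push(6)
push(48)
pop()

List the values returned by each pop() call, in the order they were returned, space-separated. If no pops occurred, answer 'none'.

push(32): heap contents = [32]
pop() → 32: heap contents = []
push(25): heap contents = [25]
push(48): heap contents = [25, 48]
push(78): heap contents = [25, 48, 78]
pop() → 25: heap contents = [48, 78]
push(93): heap contents = [48, 78, 93]
pop() → 48: heap contents = [78, 93]
push(11): heap contents = [11, 78, 93]
push(6): heap contents = [6, 11, 78, 93]
push(48): heap contents = [6, 11, 48, 78, 93]
pop() → 6: heap contents = [11, 48, 78, 93]

Answer: 32 25 48 6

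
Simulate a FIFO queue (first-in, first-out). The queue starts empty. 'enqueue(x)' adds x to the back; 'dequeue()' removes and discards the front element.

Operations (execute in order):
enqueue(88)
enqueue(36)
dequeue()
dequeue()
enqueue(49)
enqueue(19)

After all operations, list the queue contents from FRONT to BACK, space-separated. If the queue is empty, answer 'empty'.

enqueue(88): [88]
enqueue(36): [88, 36]
dequeue(): [36]
dequeue(): []
enqueue(49): [49]
enqueue(19): [49, 19]

Answer: 49 19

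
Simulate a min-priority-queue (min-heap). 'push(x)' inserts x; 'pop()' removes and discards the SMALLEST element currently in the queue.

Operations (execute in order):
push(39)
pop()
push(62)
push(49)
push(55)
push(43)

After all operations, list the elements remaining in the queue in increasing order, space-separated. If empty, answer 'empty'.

push(39): heap contents = [39]
pop() → 39: heap contents = []
push(62): heap contents = [62]
push(49): heap contents = [49, 62]
push(55): heap contents = [49, 55, 62]
push(43): heap contents = [43, 49, 55, 62]

Answer: 43 49 55 62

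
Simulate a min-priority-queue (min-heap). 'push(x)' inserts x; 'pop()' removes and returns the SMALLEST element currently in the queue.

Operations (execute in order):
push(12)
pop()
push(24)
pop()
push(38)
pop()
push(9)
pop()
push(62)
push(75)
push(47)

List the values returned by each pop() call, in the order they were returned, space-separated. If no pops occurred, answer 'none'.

Answer: 12 24 38 9

Derivation:
push(12): heap contents = [12]
pop() → 12: heap contents = []
push(24): heap contents = [24]
pop() → 24: heap contents = []
push(38): heap contents = [38]
pop() → 38: heap contents = []
push(9): heap contents = [9]
pop() → 9: heap contents = []
push(62): heap contents = [62]
push(75): heap contents = [62, 75]
push(47): heap contents = [47, 62, 75]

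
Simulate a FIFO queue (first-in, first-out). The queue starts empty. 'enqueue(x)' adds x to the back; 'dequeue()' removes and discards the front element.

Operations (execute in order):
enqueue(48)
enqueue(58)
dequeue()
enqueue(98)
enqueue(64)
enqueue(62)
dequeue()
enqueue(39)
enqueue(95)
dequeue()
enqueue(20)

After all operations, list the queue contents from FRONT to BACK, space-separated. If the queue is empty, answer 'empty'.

enqueue(48): [48]
enqueue(58): [48, 58]
dequeue(): [58]
enqueue(98): [58, 98]
enqueue(64): [58, 98, 64]
enqueue(62): [58, 98, 64, 62]
dequeue(): [98, 64, 62]
enqueue(39): [98, 64, 62, 39]
enqueue(95): [98, 64, 62, 39, 95]
dequeue(): [64, 62, 39, 95]
enqueue(20): [64, 62, 39, 95, 20]

Answer: 64 62 39 95 20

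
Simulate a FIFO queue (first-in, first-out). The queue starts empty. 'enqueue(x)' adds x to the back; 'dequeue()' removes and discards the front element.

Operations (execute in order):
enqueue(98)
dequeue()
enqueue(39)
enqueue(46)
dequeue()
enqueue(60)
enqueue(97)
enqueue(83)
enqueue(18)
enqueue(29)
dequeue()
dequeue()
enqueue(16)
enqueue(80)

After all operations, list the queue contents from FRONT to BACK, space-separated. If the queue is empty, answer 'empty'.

enqueue(98): [98]
dequeue(): []
enqueue(39): [39]
enqueue(46): [39, 46]
dequeue(): [46]
enqueue(60): [46, 60]
enqueue(97): [46, 60, 97]
enqueue(83): [46, 60, 97, 83]
enqueue(18): [46, 60, 97, 83, 18]
enqueue(29): [46, 60, 97, 83, 18, 29]
dequeue(): [60, 97, 83, 18, 29]
dequeue(): [97, 83, 18, 29]
enqueue(16): [97, 83, 18, 29, 16]
enqueue(80): [97, 83, 18, 29, 16, 80]

Answer: 97 83 18 29 16 80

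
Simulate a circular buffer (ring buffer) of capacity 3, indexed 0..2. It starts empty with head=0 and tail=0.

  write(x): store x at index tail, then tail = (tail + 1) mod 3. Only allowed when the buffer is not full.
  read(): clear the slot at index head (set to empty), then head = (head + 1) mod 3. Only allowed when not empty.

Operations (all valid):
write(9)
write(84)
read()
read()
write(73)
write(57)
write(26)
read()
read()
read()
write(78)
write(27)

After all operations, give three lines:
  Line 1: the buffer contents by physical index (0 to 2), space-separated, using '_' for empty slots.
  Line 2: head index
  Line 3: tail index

write(9): buf=[9 _ _], head=0, tail=1, size=1
write(84): buf=[9 84 _], head=0, tail=2, size=2
read(): buf=[_ 84 _], head=1, tail=2, size=1
read(): buf=[_ _ _], head=2, tail=2, size=0
write(73): buf=[_ _ 73], head=2, tail=0, size=1
write(57): buf=[57 _ 73], head=2, tail=1, size=2
write(26): buf=[57 26 73], head=2, tail=2, size=3
read(): buf=[57 26 _], head=0, tail=2, size=2
read(): buf=[_ 26 _], head=1, tail=2, size=1
read(): buf=[_ _ _], head=2, tail=2, size=0
write(78): buf=[_ _ 78], head=2, tail=0, size=1
write(27): buf=[27 _ 78], head=2, tail=1, size=2

Answer: 27 _ 78
2
1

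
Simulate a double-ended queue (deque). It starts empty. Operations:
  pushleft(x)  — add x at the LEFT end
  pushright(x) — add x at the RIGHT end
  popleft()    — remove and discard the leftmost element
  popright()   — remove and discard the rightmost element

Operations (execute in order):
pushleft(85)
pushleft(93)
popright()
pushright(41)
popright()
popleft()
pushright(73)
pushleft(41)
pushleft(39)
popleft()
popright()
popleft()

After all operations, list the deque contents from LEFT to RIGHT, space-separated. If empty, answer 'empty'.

pushleft(85): [85]
pushleft(93): [93, 85]
popright(): [93]
pushright(41): [93, 41]
popright(): [93]
popleft(): []
pushright(73): [73]
pushleft(41): [41, 73]
pushleft(39): [39, 41, 73]
popleft(): [41, 73]
popright(): [41]
popleft(): []

Answer: empty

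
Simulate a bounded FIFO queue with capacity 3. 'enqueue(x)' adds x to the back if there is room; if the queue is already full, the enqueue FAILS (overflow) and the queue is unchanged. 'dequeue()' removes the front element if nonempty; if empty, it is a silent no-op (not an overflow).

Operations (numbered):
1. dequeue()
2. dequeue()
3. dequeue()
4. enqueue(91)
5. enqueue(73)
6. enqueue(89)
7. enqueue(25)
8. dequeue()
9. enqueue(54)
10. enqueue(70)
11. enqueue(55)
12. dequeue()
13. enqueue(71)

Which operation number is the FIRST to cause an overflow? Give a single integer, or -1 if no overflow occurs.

Answer: 7

Derivation:
1. dequeue(): empty, no-op, size=0
2. dequeue(): empty, no-op, size=0
3. dequeue(): empty, no-op, size=0
4. enqueue(91): size=1
5. enqueue(73): size=2
6. enqueue(89): size=3
7. enqueue(25): size=3=cap → OVERFLOW (fail)
8. dequeue(): size=2
9. enqueue(54): size=3
10. enqueue(70): size=3=cap → OVERFLOW (fail)
11. enqueue(55): size=3=cap → OVERFLOW (fail)
12. dequeue(): size=2
13. enqueue(71): size=3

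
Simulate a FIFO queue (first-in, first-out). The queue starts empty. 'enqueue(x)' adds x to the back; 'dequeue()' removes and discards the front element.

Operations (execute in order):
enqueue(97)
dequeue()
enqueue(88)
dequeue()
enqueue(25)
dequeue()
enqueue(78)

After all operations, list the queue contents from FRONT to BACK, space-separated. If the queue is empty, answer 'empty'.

Answer: 78

Derivation:
enqueue(97): [97]
dequeue(): []
enqueue(88): [88]
dequeue(): []
enqueue(25): [25]
dequeue(): []
enqueue(78): [78]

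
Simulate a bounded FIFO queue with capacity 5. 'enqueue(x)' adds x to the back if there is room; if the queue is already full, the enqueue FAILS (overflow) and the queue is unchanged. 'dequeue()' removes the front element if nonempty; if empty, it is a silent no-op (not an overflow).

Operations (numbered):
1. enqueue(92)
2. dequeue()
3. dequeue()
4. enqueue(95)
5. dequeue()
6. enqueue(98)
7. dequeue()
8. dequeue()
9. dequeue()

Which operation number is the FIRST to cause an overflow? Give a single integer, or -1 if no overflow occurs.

1. enqueue(92): size=1
2. dequeue(): size=0
3. dequeue(): empty, no-op, size=0
4. enqueue(95): size=1
5. dequeue(): size=0
6. enqueue(98): size=1
7. dequeue(): size=0
8. dequeue(): empty, no-op, size=0
9. dequeue(): empty, no-op, size=0

Answer: -1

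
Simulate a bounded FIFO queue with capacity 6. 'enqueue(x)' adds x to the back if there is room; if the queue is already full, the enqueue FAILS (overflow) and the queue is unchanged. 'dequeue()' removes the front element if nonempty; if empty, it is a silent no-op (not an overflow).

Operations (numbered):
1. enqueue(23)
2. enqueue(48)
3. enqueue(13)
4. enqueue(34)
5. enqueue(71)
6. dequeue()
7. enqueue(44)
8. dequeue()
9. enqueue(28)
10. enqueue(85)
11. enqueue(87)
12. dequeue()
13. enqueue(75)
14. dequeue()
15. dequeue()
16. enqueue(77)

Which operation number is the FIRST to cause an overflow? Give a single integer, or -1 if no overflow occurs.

1. enqueue(23): size=1
2. enqueue(48): size=2
3. enqueue(13): size=3
4. enqueue(34): size=4
5. enqueue(71): size=5
6. dequeue(): size=4
7. enqueue(44): size=5
8. dequeue(): size=4
9. enqueue(28): size=5
10. enqueue(85): size=6
11. enqueue(87): size=6=cap → OVERFLOW (fail)
12. dequeue(): size=5
13. enqueue(75): size=6
14. dequeue(): size=5
15. dequeue(): size=4
16. enqueue(77): size=5

Answer: 11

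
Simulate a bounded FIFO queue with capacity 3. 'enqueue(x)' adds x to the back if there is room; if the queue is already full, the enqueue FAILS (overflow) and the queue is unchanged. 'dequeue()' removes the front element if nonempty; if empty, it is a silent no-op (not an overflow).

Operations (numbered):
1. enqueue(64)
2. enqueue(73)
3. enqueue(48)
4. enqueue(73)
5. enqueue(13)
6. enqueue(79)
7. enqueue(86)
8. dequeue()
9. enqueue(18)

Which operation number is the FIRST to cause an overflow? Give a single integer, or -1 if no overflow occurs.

Answer: 4

Derivation:
1. enqueue(64): size=1
2. enqueue(73): size=2
3. enqueue(48): size=3
4. enqueue(73): size=3=cap → OVERFLOW (fail)
5. enqueue(13): size=3=cap → OVERFLOW (fail)
6. enqueue(79): size=3=cap → OVERFLOW (fail)
7. enqueue(86): size=3=cap → OVERFLOW (fail)
8. dequeue(): size=2
9. enqueue(18): size=3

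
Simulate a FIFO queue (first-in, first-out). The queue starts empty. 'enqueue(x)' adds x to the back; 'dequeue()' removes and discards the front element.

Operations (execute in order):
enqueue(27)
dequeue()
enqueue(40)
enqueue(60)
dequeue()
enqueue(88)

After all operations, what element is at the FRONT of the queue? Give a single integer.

enqueue(27): queue = [27]
dequeue(): queue = []
enqueue(40): queue = [40]
enqueue(60): queue = [40, 60]
dequeue(): queue = [60]
enqueue(88): queue = [60, 88]

Answer: 60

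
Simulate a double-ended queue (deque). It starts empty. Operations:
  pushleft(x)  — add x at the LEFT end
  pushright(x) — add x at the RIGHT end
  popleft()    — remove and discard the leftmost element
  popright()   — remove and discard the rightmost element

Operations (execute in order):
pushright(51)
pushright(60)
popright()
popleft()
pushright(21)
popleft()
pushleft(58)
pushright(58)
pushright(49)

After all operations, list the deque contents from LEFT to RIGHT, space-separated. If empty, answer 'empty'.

Answer: 58 58 49

Derivation:
pushright(51): [51]
pushright(60): [51, 60]
popright(): [51]
popleft(): []
pushright(21): [21]
popleft(): []
pushleft(58): [58]
pushright(58): [58, 58]
pushright(49): [58, 58, 49]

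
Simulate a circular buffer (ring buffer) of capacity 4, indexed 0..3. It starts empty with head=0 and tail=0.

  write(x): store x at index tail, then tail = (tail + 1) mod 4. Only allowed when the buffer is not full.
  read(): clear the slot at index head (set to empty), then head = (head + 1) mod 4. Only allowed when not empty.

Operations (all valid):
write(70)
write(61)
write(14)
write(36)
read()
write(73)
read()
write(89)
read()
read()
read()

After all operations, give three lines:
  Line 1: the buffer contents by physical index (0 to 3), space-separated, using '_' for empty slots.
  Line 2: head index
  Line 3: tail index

write(70): buf=[70 _ _ _], head=0, tail=1, size=1
write(61): buf=[70 61 _ _], head=0, tail=2, size=2
write(14): buf=[70 61 14 _], head=0, tail=3, size=3
write(36): buf=[70 61 14 36], head=0, tail=0, size=4
read(): buf=[_ 61 14 36], head=1, tail=0, size=3
write(73): buf=[73 61 14 36], head=1, tail=1, size=4
read(): buf=[73 _ 14 36], head=2, tail=1, size=3
write(89): buf=[73 89 14 36], head=2, tail=2, size=4
read(): buf=[73 89 _ 36], head=3, tail=2, size=3
read(): buf=[73 89 _ _], head=0, tail=2, size=2
read(): buf=[_ 89 _ _], head=1, tail=2, size=1

Answer: _ 89 _ _
1
2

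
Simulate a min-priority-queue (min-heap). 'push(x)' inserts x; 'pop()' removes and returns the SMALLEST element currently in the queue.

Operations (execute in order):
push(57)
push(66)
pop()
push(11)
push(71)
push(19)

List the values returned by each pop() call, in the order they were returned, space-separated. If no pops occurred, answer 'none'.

Answer: 57

Derivation:
push(57): heap contents = [57]
push(66): heap contents = [57, 66]
pop() → 57: heap contents = [66]
push(11): heap contents = [11, 66]
push(71): heap contents = [11, 66, 71]
push(19): heap contents = [11, 19, 66, 71]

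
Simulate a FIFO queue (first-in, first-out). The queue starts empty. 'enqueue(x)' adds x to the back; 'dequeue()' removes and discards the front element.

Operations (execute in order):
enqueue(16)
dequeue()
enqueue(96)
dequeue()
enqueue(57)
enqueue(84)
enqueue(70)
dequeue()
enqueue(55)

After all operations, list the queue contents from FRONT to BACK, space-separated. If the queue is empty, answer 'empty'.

enqueue(16): [16]
dequeue(): []
enqueue(96): [96]
dequeue(): []
enqueue(57): [57]
enqueue(84): [57, 84]
enqueue(70): [57, 84, 70]
dequeue(): [84, 70]
enqueue(55): [84, 70, 55]

Answer: 84 70 55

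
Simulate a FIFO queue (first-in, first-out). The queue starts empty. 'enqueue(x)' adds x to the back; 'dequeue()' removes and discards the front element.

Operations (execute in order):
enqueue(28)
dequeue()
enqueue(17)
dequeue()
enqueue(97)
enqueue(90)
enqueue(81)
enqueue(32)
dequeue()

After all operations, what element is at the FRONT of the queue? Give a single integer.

enqueue(28): queue = [28]
dequeue(): queue = []
enqueue(17): queue = [17]
dequeue(): queue = []
enqueue(97): queue = [97]
enqueue(90): queue = [97, 90]
enqueue(81): queue = [97, 90, 81]
enqueue(32): queue = [97, 90, 81, 32]
dequeue(): queue = [90, 81, 32]

Answer: 90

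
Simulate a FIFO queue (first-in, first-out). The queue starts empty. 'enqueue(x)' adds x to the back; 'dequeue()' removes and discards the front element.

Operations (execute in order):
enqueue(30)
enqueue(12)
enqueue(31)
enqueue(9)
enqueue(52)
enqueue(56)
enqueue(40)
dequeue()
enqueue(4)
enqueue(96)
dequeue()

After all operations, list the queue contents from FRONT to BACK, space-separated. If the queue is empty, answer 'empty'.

Answer: 31 9 52 56 40 4 96

Derivation:
enqueue(30): [30]
enqueue(12): [30, 12]
enqueue(31): [30, 12, 31]
enqueue(9): [30, 12, 31, 9]
enqueue(52): [30, 12, 31, 9, 52]
enqueue(56): [30, 12, 31, 9, 52, 56]
enqueue(40): [30, 12, 31, 9, 52, 56, 40]
dequeue(): [12, 31, 9, 52, 56, 40]
enqueue(4): [12, 31, 9, 52, 56, 40, 4]
enqueue(96): [12, 31, 9, 52, 56, 40, 4, 96]
dequeue(): [31, 9, 52, 56, 40, 4, 96]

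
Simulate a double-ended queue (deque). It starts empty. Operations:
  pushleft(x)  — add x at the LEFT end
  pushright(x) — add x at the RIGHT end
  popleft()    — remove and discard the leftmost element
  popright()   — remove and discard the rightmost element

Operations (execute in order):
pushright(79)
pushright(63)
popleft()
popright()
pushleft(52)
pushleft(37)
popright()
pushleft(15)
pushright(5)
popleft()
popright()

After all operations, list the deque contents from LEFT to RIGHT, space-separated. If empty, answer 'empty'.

pushright(79): [79]
pushright(63): [79, 63]
popleft(): [63]
popright(): []
pushleft(52): [52]
pushleft(37): [37, 52]
popright(): [37]
pushleft(15): [15, 37]
pushright(5): [15, 37, 5]
popleft(): [37, 5]
popright(): [37]

Answer: 37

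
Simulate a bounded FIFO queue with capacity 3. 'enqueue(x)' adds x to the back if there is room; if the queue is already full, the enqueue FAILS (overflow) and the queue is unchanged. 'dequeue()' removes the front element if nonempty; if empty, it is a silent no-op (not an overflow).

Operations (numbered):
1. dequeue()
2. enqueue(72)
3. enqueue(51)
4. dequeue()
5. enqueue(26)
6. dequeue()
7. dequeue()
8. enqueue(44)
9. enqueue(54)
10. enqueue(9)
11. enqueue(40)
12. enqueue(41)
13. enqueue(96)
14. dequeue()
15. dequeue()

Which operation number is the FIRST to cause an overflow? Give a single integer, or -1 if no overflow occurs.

Answer: 11

Derivation:
1. dequeue(): empty, no-op, size=0
2. enqueue(72): size=1
3. enqueue(51): size=2
4. dequeue(): size=1
5. enqueue(26): size=2
6. dequeue(): size=1
7. dequeue(): size=0
8. enqueue(44): size=1
9. enqueue(54): size=2
10. enqueue(9): size=3
11. enqueue(40): size=3=cap → OVERFLOW (fail)
12. enqueue(41): size=3=cap → OVERFLOW (fail)
13. enqueue(96): size=3=cap → OVERFLOW (fail)
14. dequeue(): size=2
15. dequeue(): size=1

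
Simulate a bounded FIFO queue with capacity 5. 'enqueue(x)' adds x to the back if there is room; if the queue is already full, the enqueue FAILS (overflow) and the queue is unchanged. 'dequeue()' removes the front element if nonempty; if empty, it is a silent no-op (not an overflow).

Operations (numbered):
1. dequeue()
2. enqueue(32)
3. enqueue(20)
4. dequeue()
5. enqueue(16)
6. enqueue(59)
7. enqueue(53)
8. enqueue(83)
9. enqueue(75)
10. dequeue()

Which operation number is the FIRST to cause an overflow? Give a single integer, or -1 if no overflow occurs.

Answer: 9

Derivation:
1. dequeue(): empty, no-op, size=0
2. enqueue(32): size=1
3. enqueue(20): size=2
4. dequeue(): size=1
5. enqueue(16): size=2
6. enqueue(59): size=3
7. enqueue(53): size=4
8. enqueue(83): size=5
9. enqueue(75): size=5=cap → OVERFLOW (fail)
10. dequeue(): size=4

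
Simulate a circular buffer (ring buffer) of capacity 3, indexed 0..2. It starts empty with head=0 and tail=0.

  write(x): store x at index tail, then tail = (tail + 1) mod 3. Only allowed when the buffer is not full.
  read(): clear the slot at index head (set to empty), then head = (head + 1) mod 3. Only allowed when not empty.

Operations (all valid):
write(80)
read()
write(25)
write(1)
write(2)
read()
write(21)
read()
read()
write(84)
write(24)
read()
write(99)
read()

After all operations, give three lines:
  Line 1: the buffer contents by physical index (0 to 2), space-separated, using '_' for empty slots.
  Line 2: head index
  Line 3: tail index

write(80): buf=[80 _ _], head=0, tail=1, size=1
read(): buf=[_ _ _], head=1, tail=1, size=0
write(25): buf=[_ 25 _], head=1, tail=2, size=1
write(1): buf=[_ 25 1], head=1, tail=0, size=2
write(2): buf=[2 25 1], head=1, tail=1, size=3
read(): buf=[2 _ 1], head=2, tail=1, size=2
write(21): buf=[2 21 1], head=2, tail=2, size=3
read(): buf=[2 21 _], head=0, tail=2, size=2
read(): buf=[_ 21 _], head=1, tail=2, size=1
write(84): buf=[_ 21 84], head=1, tail=0, size=2
write(24): buf=[24 21 84], head=1, tail=1, size=3
read(): buf=[24 _ 84], head=2, tail=1, size=2
write(99): buf=[24 99 84], head=2, tail=2, size=3
read(): buf=[24 99 _], head=0, tail=2, size=2

Answer: 24 99 _
0
2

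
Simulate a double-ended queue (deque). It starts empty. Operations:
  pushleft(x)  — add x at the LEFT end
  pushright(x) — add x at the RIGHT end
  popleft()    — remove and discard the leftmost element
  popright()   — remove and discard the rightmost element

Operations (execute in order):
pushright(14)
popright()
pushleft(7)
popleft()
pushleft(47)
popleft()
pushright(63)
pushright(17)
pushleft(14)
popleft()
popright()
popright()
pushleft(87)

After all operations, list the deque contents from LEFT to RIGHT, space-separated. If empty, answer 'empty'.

pushright(14): [14]
popright(): []
pushleft(7): [7]
popleft(): []
pushleft(47): [47]
popleft(): []
pushright(63): [63]
pushright(17): [63, 17]
pushleft(14): [14, 63, 17]
popleft(): [63, 17]
popright(): [63]
popright(): []
pushleft(87): [87]

Answer: 87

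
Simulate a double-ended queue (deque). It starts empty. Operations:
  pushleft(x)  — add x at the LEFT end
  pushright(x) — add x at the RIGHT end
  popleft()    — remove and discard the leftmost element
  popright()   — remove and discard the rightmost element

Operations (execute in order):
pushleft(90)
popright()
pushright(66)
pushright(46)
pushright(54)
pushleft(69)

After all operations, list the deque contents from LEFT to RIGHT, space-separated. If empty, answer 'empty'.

Answer: 69 66 46 54

Derivation:
pushleft(90): [90]
popright(): []
pushright(66): [66]
pushright(46): [66, 46]
pushright(54): [66, 46, 54]
pushleft(69): [69, 66, 46, 54]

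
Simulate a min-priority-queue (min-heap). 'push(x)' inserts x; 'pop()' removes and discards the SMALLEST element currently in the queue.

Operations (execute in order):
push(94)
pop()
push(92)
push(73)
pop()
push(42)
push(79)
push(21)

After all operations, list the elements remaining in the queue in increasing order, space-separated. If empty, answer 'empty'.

push(94): heap contents = [94]
pop() → 94: heap contents = []
push(92): heap contents = [92]
push(73): heap contents = [73, 92]
pop() → 73: heap contents = [92]
push(42): heap contents = [42, 92]
push(79): heap contents = [42, 79, 92]
push(21): heap contents = [21, 42, 79, 92]

Answer: 21 42 79 92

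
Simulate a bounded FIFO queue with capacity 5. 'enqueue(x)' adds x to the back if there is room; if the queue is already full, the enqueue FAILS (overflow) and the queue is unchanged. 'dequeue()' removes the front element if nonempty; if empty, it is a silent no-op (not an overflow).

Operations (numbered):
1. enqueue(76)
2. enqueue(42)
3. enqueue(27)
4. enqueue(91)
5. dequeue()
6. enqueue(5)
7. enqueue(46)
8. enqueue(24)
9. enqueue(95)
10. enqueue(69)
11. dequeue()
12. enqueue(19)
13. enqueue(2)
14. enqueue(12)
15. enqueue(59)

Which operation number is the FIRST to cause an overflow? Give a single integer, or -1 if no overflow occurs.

1. enqueue(76): size=1
2. enqueue(42): size=2
3. enqueue(27): size=3
4. enqueue(91): size=4
5. dequeue(): size=3
6. enqueue(5): size=4
7. enqueue(46): size=5
8. enqueue(24): size=5=cap → OVERFLOW (fail)
9. enqueue(95): size=5=cap → OVERFLOW (fail)
10. enqueue(69): size=5=cap → OVERFLOW (fail)
11. dequeue(): size=4
12. enqueue(19): size=5
13. enqueue(2): size=5=cap → OVERFLOW (fail)
14. enqueue(12): size=5=cap → OVERFLOW (fail)
15. enqueue(59): size=5=cap → OVERFLOW (fail)

Answer: 8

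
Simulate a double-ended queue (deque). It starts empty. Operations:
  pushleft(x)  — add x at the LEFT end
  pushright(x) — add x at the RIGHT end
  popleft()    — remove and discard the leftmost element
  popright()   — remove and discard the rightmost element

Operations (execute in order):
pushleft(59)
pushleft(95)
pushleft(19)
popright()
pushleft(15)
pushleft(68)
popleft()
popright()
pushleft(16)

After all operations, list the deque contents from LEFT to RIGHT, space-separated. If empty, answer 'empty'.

pushleft(59): [59]
pushleft(95): [95, 59]
pushleft(19): [19, 95, 59]
popright(): [19, 95]
pushleft(15): [15, 19, 95]
pushleft(68): [68, 15, 19, 95]
popleft(): [15, 19, 95]
popright(): [15, 19]
pushleft(16): [16, 15, 19]

Answer: 16 15 19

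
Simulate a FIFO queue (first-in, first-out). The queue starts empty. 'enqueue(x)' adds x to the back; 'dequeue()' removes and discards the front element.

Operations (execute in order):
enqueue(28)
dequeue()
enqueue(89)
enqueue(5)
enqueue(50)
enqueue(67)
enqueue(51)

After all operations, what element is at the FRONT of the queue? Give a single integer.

enqueue(28): queue = [28]
dequeue(): queue = []
enqueue(89): queue = [89]
enqueue(5): queue = [89, 5]
enqueue(50): queue = [89, 5, 50]
enqueue(67): queue = [89, 5, 50, 67]
enqueue(51): queue = [89, 5, 50, 67, 51]

Answer: 89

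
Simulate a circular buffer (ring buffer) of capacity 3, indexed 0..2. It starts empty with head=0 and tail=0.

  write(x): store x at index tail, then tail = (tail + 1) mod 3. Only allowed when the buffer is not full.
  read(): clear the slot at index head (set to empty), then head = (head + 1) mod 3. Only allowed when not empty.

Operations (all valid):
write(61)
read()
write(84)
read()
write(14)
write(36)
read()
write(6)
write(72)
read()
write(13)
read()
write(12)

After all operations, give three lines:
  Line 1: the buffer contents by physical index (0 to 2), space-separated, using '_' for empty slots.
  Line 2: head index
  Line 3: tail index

Answer: 13 12 72
2
2

Derivation:
write(61): buf=[61 _ _], head=0, tail=1, size=1
read(): buf=[_ _ _], head=1, tail=1, size=0
write(84): buf=[_ 84 _], head=1, tail=2, size=1
read(): buf=[_ _ _], head=2, tail=2, size=0
write(14): buf=[_ _ 14], head=2, tail=0, size=1
write(36): buf=[36 _ 14], head=2, tail=1, size=2
read(): buf=[36 _ _], head=0, tail=1, size=1
write(6): buf=[36 6 _], head=0, tail=2, size=2
write(72): buf=[36 6 72], head=0, tail=0, size=3
read(): buf=[_ 6 72], head=1, tail=0, size=2
write(13): buf=[13 6 72], head=1, tail=1, size=3
read(): buf=[13 _ 72], head=2, tail=1, size=2
write(12): buf=[13 12 72], head=2, tail=2, size=3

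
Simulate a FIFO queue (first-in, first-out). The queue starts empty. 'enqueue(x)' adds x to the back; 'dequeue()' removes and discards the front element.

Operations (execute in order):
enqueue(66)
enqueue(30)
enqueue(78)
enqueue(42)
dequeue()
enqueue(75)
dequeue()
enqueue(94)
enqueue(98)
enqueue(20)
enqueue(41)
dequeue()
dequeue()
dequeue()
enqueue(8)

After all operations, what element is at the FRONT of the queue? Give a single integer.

Answer: 94

Derivation:
enqueue(66): queue = [66]
enqueue(30): queue = [66, 30]
enqueue(78): queue = [66, 30, 78]
enqueue(42): queue = [66, 30, 78, 42]
dequeue(): queue = [30, 78, 42]
enqueue(75): queue = [30, 78, 42, 75]
dequeue(): queue = [78, 42, 75]
enqueue(94): queue = [78, 42, 75, 94]
enqueue(98): queue = [78, 42, 75, 94, 98]
enqueue(20): queue = [78, 42, 75, 94, 98, 20]
enqueue(41): queue = [78, 42, 75, 94, 98, 20, 41]
dequeue(): queue = [42, 75, 94, 98, 20, 41]
dequeue(): queue = [75, 94, 98, 20, 41]
dequeue(): queue = [94, 98, 20, 41]
enqueue(8): queue = [94, 98, 20, 41, 8]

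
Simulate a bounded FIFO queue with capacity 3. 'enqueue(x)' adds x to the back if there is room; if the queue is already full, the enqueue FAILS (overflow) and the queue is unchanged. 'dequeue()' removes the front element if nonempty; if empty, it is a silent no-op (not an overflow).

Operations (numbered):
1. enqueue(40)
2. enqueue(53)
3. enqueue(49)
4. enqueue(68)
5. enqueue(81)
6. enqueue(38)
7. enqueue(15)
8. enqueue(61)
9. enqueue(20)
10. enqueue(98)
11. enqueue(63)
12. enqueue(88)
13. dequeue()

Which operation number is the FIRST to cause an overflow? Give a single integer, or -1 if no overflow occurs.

Answer: 4

Derivation:
1. enqueue(40): size=1
2. enqueue(53): size=2
3. enqueue(49): size=3
4. enqueue(68): size=3=cap → OVERFLOW (fail)
5. enqueue(81): size=3=cap → OVERFLOW (fail)
6. enqueue(38): size=3=cap → OVERFLOW (fail)
7. enqueue(15): size=3=cap → OVERFLOW (fail)
8. enqueue(61): size=3=cap → OVERFLOW (fail)
9. enqueue(20): size=3=cap → OVERFLOW (fail)
10. enqueue(98): size=3=cap → OVERFLOW (fail)
11. enqueue(63): size=3=cap → OVERFLOW (fail)
12. enqueue(88): size=3=cap → OVERFLOW (fail)
13. dequeue(): size=2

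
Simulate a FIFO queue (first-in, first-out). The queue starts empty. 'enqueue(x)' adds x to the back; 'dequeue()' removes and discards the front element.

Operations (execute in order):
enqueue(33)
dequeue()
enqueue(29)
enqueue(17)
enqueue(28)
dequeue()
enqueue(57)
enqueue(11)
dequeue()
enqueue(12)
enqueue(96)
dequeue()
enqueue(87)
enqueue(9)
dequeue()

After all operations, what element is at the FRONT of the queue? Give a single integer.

Answer: 11

Derivation:
enqueue(33): queue = [33]
dequeue(): queue = []
enqueue(29): queue = [29]
enqueue(17): queue = [29, 17]
enqueue(28): queue = [29, 17, 28]
dequeue(): queue = [17, 28]
enqueue(57): queue = [17, 28, 57]
enqueue(11): queue = [17, 28, 57, 11]
dequeue(): queue = [28, 57, 11]
enqueue(12): queue = [28, 57, 11, 12]
enqueue(96): queue = [28, 57, 11, 12, 96]
dequeue(): queue = [57, 11, 12, 96]
enqueue(87): queue = [57, 11, 12, 96, 87]
enqueue(9): queue = [57, 11, 12, 96, 87, 9]
dequeue(): queue = [11, 12, 96, 87, 9]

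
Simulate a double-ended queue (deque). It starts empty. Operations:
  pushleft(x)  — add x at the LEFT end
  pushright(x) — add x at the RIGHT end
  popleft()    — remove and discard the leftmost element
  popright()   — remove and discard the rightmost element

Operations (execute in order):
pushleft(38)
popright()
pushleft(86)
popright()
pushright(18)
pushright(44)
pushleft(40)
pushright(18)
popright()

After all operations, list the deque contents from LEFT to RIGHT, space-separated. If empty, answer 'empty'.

Answer: 40 18 44

Derivation:
pushleft(38): [38]
popright(): []
pushleft(86): [86]
popright(): []
pushright(18): [18]
pushright(44): [18, 44]
pushleft(40): [40, 18, 44]
pushright(18): [40, 18, 44, 18]
popright(): [40, 18, 44]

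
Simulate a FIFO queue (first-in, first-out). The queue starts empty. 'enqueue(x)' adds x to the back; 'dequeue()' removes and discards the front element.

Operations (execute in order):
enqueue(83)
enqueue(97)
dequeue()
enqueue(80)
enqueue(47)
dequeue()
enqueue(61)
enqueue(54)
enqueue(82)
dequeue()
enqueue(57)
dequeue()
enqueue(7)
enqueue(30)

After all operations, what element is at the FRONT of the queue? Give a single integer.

enqueue(83): queue = [83]
enqueue(97): queue = [83, 97]
dequeue(): queue = [97]
enqueue(80): queue = [97, 80]
enqueue(47): queue = [97, 80, 47]
dequeue(): queue = [80, 47]
enqueue(61): queue = [80, 47, 61]
enqueue(54): queue = [80, 47, 61, 54]
enqueue(82): queue = [80, 47, 61, 54, 82]
dequeue(): queue = [47, 61, 54, 82]
enqueue(57): queue = [47, 61, 54, 82, 57]
dequeue(): queue = [61, 54, 82, 57]
enqueue(7): queue = [61, 54, 82, 57, 7]
enqueue(30): queue = [61, 54, 82, 57, 7, 30]

Answer: 61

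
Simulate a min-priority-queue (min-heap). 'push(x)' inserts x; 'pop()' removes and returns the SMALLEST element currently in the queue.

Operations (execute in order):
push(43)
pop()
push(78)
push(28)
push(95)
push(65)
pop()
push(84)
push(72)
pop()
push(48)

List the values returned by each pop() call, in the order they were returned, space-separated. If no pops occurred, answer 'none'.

Answer: 43 28 65

Derivation:
push(43): heap contents = [43]
pop() → 43: heap contents = []
push(78): heap contents = [78]
push(28): heap contents = [28, 78]
push(95): heap contents = [28, 78, 95]
push(65): heap contents = [28, 65, 78, 95]
pop() → 28: heap contents = [65, 78, 95]
push(84): heap contents = [65, 78, 84, 95]
push(72): heap contents = [65, 72, 78, 84, 95]
pop() → 65: heap contents = [72, 78, 84, 95]
push(48): heap contents = [48, 72, 78, 84, 95]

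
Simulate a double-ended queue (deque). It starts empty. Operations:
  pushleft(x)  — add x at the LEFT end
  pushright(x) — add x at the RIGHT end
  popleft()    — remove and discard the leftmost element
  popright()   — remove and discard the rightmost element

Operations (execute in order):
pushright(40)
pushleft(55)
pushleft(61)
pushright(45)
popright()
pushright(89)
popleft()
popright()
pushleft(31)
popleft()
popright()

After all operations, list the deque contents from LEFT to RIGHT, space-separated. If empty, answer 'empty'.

Answer: 55

Derivation:
pushright(40): [40]
pushleft(55): [55, 40]
pushleft(61): [61, 55, 40]
pushright(45): [61, 55, 40, 45]
popright(): [61, 55, 40]
pushright(89): [61, 55, 40, 89]
popleft(): [55, 40, 89]
popright(): [55, 40]
pushleft(31): [31, 55, 40]
popleft(): [55, 40]
popright(): [55]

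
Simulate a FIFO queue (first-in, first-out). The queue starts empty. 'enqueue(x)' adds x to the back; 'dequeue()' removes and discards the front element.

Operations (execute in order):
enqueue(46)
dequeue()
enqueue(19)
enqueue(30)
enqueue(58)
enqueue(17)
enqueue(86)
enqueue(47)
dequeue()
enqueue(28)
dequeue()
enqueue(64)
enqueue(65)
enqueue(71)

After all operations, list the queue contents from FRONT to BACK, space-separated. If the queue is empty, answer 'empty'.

enqueue(46): [46]
dequeue(): []
enqueue(19): [19]
enqueue(30): [19, 30]
enqueue(58): [19, 30, 58]
enqueue(17): [19, 30, 58, 17]
enqueue(86): [19, 30, 58, 17, 86]
enqueue(47): [19, 30, 58, 17, 86, 47]
dequeue(): [30, 58, 17, 86, 47]
enqueue(28): [30, 58, 17, 86, 47, 28]
dequeue(): [58, 17, 86, 47, 28]
enqueue(64): [58, 17, 86, 47, 28, 64]
enqueue(65): [58, 17, 86, 47, 28, 64, 65]
enqueue(71): [58, 17, 86, 47, 28, 64, 65, 71]

Answer: 58 17 86 47 28 64 65 71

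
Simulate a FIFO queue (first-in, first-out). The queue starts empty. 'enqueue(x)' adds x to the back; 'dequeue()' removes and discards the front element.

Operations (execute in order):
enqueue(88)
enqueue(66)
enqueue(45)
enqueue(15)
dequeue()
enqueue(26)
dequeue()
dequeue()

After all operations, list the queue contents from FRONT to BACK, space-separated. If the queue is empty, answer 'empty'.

Answer: 15 26

Derivation:
enqueue(88): [88]
enqueue(66): [88, 66]
enqueue(45): [88, 66, 45]
enqueue(15): [88, 66, 45, 15]
dequeue(): [66, 45, 15]
enqueue(26): [66, 45, 15, 26]
dequeue(): [45, 15, 26]
dequeue(): [15, 26]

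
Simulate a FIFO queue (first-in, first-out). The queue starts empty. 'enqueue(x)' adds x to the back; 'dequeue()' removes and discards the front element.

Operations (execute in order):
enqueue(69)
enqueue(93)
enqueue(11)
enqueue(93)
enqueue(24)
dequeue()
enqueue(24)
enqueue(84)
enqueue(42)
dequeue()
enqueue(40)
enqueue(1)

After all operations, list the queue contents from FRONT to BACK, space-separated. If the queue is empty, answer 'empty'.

Answer: 11 93 24 24 84 42 40 1

Derivation:
enqueue(69): [69]
enqueue(93): [69, 93]
enqueue(11): [69, 93, 11]
enqueue(93): [69, 93, 11, 93]
enqueue(24): [69, 93, 11, 93, 24]
dequeue(): [93, 11, 93, 24]
enqueue(24): [93, 11, 93, 24, 24]
enqueue(84): [93, 11, 93, 24, 24, 84]
enqueue(42): [93, 11, 93, 24, 24, 84, 42]
dequeue(): [11, 93, 24, 24, 84, 42]
enqueue(40): [11, 93, 24, 24, 84, 42, 40]
enqueue(1): [11, 93, 24, 24, 84, 42, 40, 1]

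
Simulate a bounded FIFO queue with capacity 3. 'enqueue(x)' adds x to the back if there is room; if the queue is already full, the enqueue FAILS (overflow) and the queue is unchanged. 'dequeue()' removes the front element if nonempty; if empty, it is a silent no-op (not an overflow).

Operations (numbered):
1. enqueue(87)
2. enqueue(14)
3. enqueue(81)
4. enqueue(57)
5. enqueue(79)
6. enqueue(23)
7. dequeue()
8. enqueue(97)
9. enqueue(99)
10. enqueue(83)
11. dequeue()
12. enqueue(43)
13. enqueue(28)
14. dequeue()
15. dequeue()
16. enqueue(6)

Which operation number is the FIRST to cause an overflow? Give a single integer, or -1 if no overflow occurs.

1. enqueue(87): size=1
2. enqueue(14): size=2
3. enqueue(81): size=3
4. enqueue(57): size=3=cap → OVERFLOW (fail)
5. enqueue(79): size=3=cap → OVERFLOW (fail)
6. enqueue(23): size=3=cap → OVERFLOW (fail)
7. dequeue(): size=2
8. enqueue(97): size=3
9. enqueue(99): size=3=cap → OVERFLOW (fail)
10. enqueue(83): size=3=cap → OVERFLOW (fail)
11. dequeue(): size=2
12. enqueue(43): size=3
13. enqueue(28): size=3=cap → OVERFLOW (fail)
14. dequeue(): size=2
15. dequeue(): size=1
16. enqueue(6): size=2

Answer: 4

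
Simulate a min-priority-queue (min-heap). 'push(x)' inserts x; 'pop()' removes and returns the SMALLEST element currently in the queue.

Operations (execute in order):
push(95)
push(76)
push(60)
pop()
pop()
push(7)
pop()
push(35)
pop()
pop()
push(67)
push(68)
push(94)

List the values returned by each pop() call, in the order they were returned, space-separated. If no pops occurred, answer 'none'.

Answer: 60 76 7 35 95

Derivation:
push(95): heap contents = [95]
push(76): heap contents = [76, 95]
push(60): heap contents = [60, 76, 95]
pop() → 60: heap contents = [76, 95]
pop() → 76: heap contents = [95]
push(7): heap contents = [7, 95]
pop() → 7: heap contents = [95]
push(35): heap contents = [35, 95]
pop() → 35: heap contents = [95]
pop() → 95: heap contents = []
push(67): heap contents = [67]
push(68): heap contents = [67, 68]
push(94): heap contents = [67, 68, 94]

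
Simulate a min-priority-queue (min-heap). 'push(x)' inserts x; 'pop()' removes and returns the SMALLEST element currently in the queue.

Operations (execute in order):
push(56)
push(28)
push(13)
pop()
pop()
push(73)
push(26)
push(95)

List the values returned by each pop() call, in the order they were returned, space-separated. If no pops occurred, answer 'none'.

push(56): heap contents = [56]
push(28): heap contents = [28, 56]
push(13): heap contents = [13, 28, 56]
pop() → 13: heap contents = [28, 56]
pop() → 28: heap contents = [56]
push(73): heap contents = [56, 73]
push(26): heap contents = [26, 56, 73]
push(95): heap contents = [26, 56, 73, 95]

Answer: 13 28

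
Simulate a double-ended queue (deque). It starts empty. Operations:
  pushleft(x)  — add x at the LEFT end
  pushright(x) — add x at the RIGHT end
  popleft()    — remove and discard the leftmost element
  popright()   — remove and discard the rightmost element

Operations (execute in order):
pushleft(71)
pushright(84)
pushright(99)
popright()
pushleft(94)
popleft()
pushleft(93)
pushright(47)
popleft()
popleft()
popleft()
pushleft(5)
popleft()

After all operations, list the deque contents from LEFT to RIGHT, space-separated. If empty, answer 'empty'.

Answer: 47

Derivation:
pushleft(71): [71]
pushright(84): [71, 84]
pushright(99): [71, 84, 99]
popright(): [71, 84]
pushleft(94): [94, 71, 84]
popleft(): [71, 84]
pushleft(93): [93, 71, 84]
pushright(47): [93, 71, 84, 47]
popleft(): [71, 84, 47]
popleft(): [84, 47]
popleft(): [47]
pushleft(5): [5, 47]
popleft(): [47]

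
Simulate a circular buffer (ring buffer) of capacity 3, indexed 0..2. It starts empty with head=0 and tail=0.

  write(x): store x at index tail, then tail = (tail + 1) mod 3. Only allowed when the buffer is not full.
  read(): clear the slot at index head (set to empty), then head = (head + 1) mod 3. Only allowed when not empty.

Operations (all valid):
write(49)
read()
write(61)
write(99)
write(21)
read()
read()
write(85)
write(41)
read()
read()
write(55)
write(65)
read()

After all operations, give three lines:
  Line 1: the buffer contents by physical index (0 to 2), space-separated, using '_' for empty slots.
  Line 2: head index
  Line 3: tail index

Answer: 55 65 _
0
2

Derivation:
write(49): buf=[49 _ _], head=0, tail=1, size=1
read(): buf=[_ _ _], head=1, tail=1, size=0
write(61): buf=[_ 61 _], head=1, tail=2, size=1
write(99): buf=[_ 61 99], head=1, tail=0, size=2
write(21): buf=[21 61 99], head=1, tail=1, size=3
read(): buf=[21 _ 99], head=2, tail=1, size=2
read(): buf=[21 _ _], head=0, tail=1, size=1
write(85): buf=[21 85 _], head=0, tail=2, size=2
write(41): buf=[21 85 41], head=0, tail=0, size=3
read(): buf=[_ 85 41], head=1, tail=0, size=2
read(): buf=[_ _ 41], head=2, tail=0, size=1
write(55): buf=[55 _ 41], head=2, tail=1, size=2
write(65): buf=[55 65 41], head=2, tail=2, size=3
read(): buf=[55 65 _], head=0, tail=2, size=2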